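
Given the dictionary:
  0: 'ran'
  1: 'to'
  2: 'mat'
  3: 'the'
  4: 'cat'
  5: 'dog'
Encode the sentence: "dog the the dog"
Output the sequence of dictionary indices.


Look up each word in the dictionary:
  'dog' -> 5
  'the' -> 3
  'the' -> 3
  'dog' -> 5

Encoded: [5, 3, 3, 5]


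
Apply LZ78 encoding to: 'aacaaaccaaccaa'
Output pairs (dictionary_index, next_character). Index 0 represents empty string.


LZ78 encoding steps:
Dictionary: {0: ''}
Step 1: w='' (idx 0), next='a' -> output (0, 'a'), add 'a' as idx 1
Step 2: w='a' (idx 1), next='c' -> output (1, 'c'), add 'ac' as idx 2
Step 3: w='a' (idx 1), next='a' -> output (1, 'a'), add 'aa' as idx 3
Step 4: w='ac' (idx 2), next='c' -> output (2, 'c'), add 'acc' as idx 4
Step 5: w='aa' (idx 3), next='c' -> output (3, 'c'), add 'aac' as idx 5
Step 6: w='' (idx 0), next='c' -> output (0, 'c'), add 'c' as idx 6
Step 7: w='aa' (idx 3), end of input -> output (3, '')


Encoded: [(0, 'a'), (1, 'c'), (1, 'a'), (2, 'c'), (3, 'c'), (0, 'c'), (3, '')]


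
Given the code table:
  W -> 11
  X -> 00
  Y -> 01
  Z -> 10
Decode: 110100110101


Decoding:
11 -> W
01 -> Y
00 -> X
11 -> W
01 -> Y
01 -> Y


Result: WYXWYY


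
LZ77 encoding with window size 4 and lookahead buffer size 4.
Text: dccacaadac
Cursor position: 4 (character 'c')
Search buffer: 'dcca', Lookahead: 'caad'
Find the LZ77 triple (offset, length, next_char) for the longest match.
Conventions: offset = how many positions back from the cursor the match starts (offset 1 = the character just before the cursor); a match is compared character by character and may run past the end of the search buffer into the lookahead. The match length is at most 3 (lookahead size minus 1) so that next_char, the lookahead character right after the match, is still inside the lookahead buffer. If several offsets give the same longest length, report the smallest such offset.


Try each offset into the search buffer:
  offset=1 (pos 3, char 'a'): match length 0
  offset=2 (pos 2, char 'c'): match length 2
  offset=3 (pos 1, char 'c'): match length 1
  offset=4 (pos 0, char 'd'): match length 0
Longest match has length 2 at offset 2.
next_char = character at position 4 + 2 = 6 -> 'a'

Best match: offset=2, length=2 (matching 'ca' starting at position 2)
LZ77 triple: (2, 2, 'a')


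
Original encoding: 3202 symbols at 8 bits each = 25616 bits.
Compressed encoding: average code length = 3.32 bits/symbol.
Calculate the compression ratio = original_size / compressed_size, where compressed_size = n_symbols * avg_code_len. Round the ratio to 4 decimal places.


original_size = n_symbols * orig_bits = 3202 * 8 = 25616 bits
compressed_size = n_symbols * avg_code_len = 3202 * 3.32 = 10630.64 bits
ratio = original_size / compressed_size = 25616 / 10630.64 = 2.4096

Compression ratio = 2.4096


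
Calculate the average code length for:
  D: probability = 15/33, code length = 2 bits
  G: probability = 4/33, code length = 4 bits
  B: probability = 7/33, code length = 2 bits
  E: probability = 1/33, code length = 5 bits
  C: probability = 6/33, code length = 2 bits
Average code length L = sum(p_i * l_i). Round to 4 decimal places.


Weighted contributions p_i * l_i:
  D: (15/33) * 2 = 30/33
  G: (4/33) * 4 = 16/33
  B: (7/33) * 2 = 14/33
  E: (1/33) * 5 = 5/33
  C: (6/33) * 2 = 12/33
Sum = (30 + 16 + 14 + 5 + 12)/33 = 77/33

L = 77/33 = 2.3333 bits/symbol


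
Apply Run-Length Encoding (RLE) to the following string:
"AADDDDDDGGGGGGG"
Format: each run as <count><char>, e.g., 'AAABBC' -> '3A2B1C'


Scanning runs left to right:
  i=0: run of 'A' x 2 -> '2A'
  i=2: run of 'D' x 6 -> '6D'
  i=8: run of 'G' x 7 -> '7G'

RLE = 2A6D7G


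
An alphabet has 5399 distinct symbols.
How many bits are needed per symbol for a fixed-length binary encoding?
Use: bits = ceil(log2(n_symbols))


log2(5399) = 12.3985
Bracket: 2^12 = 4096 < 5399 <= 2^13 = 8192
So ceil(log2(5399)) = 13

bits = ceil(log2(5399)) = ceil(12.3985) = 13 bits


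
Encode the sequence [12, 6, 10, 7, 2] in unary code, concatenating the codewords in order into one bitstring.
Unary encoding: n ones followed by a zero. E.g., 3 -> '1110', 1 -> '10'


Encode each number as n ones followed by a terminating 0:
  12 -> 1111111111110 (13 bits)
  6 -> 1111110 (7 bits)
  10 -> 11111111110 (11 bits)
  7 -> 11111110 (8 bits)
  2 -> 110 (3 bits)
Total length = 13 + 7 + 11 + 8 + 3 = 42 bits.

Unary([12, 6, 10, 7, 2]) = 111111111111011111101111111111011111110110 (42 bits)


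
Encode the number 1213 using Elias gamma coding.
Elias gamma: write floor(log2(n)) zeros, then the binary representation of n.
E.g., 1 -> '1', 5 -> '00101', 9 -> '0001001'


num_bits = floor(log2(1213)) + 1 = 11
leading_zeros = num_bits - 1 = 10
binary(1213) = 10010111101

Elias gamma(1213) = '0000000000' + '10010111101' = 000000000010010111101 (21 bits)


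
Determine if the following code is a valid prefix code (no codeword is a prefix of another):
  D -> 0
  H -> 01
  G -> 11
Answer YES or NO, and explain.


Checking each pair (does one codeword prefix another?):
  D='0' vs H='01': prefix -- VIOLATION

NO -- this is NOT a valid prefix code. D (0) is a prefix of H (01).


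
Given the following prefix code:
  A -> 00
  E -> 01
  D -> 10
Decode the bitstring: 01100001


Decoding step by step:
Bits 01 -> E
Bits 10 -> D
Bits 00 -> A
Bits 01 -> E


Decoded message: EDAE


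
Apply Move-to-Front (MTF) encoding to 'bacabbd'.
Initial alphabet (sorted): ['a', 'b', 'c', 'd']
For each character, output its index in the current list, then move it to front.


MTF encoding:
'b': index 1 in ['a', 'b', 'c', 'd'] -> ['b', 'a', 'c', 'd']
'a': index 1 in ['b', 'a', 'c', 'd'] -> ['a', 'b', 'c', 'd']
'c': index 2 in ['a', 'b', 'c', 'd'] -> ['c', 'a', 'b', 'd']
'a': index 1 in ['c', 'a', 'b', 'd'] -> ['a', 'c', 'b', 'd']
'b': index 2 in ['a', 'c', 'b', 'd'] -> ['b', 'a', 'c', 'd']
'b': index 0 in ['b', 'a', 'c', 'd'] -> ['b', 'a', 'c', 'd']
'd': index 3 in ['b', 'a', 'c', 'd'] -> ['d', 'b', 'a', 'c']


Output: [1, 1, 2, 1, 2, 0, 3]


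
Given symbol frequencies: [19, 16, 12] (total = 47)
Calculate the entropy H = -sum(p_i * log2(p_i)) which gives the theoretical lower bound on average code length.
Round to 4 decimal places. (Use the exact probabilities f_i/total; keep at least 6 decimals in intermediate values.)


Per-symbol terms -p_i * log2(p_i) with p_i = f_i/47:
  p = 19/47 = 0.404255: log2(p) = -1.306661, -p*log2(p) = 0.528225
  p = 16/47 = 0.340426: log2(p) = -1.554589, -p*log2(p) = 0.529222
  p = 12/47 = 0.255319: log2(p) = -1.969626, -p*log2(p) = 0.502883
H = 0.528225 + 0.529222 + 0.502883 = 1.560330

H = 1.5603 bits/symbol


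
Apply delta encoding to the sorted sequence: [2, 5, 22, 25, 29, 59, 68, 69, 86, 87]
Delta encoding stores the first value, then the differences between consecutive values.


First value: 2
Deltas:
  5 - 2 = 3
  22 - 5 = 17
  25 - 22 = 3
  29 - 25 = 4
  59 - 29 = 30
  68 - 59 = 9
  69 - 68 = 1
  86 - 69 = 17
  87 - 86 = 1


Delta encoded: [2, 3, 17, 3, 4, 30, 9, 1, 17, 1]


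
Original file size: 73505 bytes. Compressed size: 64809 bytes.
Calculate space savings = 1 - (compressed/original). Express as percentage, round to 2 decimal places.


ratio = compressed/original = 64809/73505 = 0.881695
savings = 1 - ratio = 1 - 0.881695 = 0.118305
as a percentage: 0.118305 * 100 = 11.83%

Space savings = 1 - 64809/73505 = 11.83%


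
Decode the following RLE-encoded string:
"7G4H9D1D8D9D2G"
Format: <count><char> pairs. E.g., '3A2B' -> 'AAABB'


Expanding each <count><char> pair:
  7G -> 'GGGGGGG'
  4H -> 'HHHH'
  9D -> 'DDDDDDDDD'
  1D -> 'D'
  8D -> 'DDDDDDDD'
  9D -> 'DDDDDDDDD'
  2G -> 'GG'

Decoded = GGGGGGGHHHHDDDDDDDDDDDDDDDDDDDDDDDDDDDGG


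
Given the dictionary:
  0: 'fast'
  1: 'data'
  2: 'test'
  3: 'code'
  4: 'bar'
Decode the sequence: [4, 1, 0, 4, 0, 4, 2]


Look up each index in the dictionary:
  4 -> 'bar'
  1 -> 'data'
  0 -> 'fast'
  4 -> 'bar'
  0 -> 'fast'
  4 -> 'bar'
  2 -> 'test'

Decoded: "bar data fast bar fast bar test"


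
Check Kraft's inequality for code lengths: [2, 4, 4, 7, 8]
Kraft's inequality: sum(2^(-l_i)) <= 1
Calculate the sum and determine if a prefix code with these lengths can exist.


Sum = 2^(-2) + 2^(-4) + 2^(-4) + 2^(-7) + 2^(-8)
    = 0.25 + 0.0625 + 0.0625 + 0.0078125 + 0.00390625
    = 99/256 = 0.38671875
Since 0.38671875 <= 1, Kraft's inequality IS satisfied.
A prefix code with these lengths CAN exist.

Kraft sum = 0.38671875. Satisfied.


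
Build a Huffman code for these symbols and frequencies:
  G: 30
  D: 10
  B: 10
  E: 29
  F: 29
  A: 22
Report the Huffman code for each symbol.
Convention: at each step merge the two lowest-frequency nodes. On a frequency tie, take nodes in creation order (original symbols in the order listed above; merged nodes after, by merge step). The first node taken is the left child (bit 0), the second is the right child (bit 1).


Huffman tree construction:
Step 1: Merge D(10) + B(10) = 20
Step 2: Merge (D+B)(20) + A(22) = 42
Step 3: Merge E(29) + F(29) = 58
Step 4: Merge G(30) + ((D+B)+A)(42) = 72
Step 5: Merge (E+F)(58) + (G+((D+B)+A))(72) = 130
Read each symbol's code off the tree from the root (left child = 0, right child = 1).

Codes:
  G: 10 (length 2)
  D: 1100 (length 4)
  B: 1101 (length 4)
  E: 00 (length 2)
  F: 01 (length 2)
  A: 111 (length 3)
Average code length: 322/130 = 2.4769 bits/symbol


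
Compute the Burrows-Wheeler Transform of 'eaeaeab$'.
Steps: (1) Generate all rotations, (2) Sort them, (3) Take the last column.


Rotations (sorted):
  0: $eaeaeab -> last char: b
  1: ab$eaeae -> last char: e
  2: aeab$eae -> last char: e
  3: aeaeab$e -> last char: e
  4: b$eaeaea -> last char: a
  5: eab$eaea -> last char: a
  6: eaeab$ea -> last char: a
  7: eaeaeab$ -> last char: $


BWT = beeeaaa$


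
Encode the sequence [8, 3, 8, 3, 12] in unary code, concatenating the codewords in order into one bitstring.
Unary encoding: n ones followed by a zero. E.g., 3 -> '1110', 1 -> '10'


Encode each number as n ones followed by a terminating 0:
  8 -> 111111110 (9 bits)
  3 -> 1110 (4 bits)
  8 -> 111111110 (9 bits)
  3 -> 1110 (4 bits)
  12 -> 1111111111110 (13 bits)
Total length = 9 + 4 + 9 + 4 + 13 = 39 bits.

Unary([8, 3, 8, 3, 12]) = 111111110111011111111011101111111111110 (39 bits)


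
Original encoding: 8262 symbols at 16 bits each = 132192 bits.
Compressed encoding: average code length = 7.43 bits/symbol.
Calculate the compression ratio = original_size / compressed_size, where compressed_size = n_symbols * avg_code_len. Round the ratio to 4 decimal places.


original_size = n_symbols * orig_bits = 8262 * 16 = 132192 bits
compressed_size = n_symbols * avg_code_len = 8262 * 7.43 = 61386.66 bits
ratio = original_size / compressed_size = 132192 / 61386.66 = 2.1534

Compression ratio = 2.1534


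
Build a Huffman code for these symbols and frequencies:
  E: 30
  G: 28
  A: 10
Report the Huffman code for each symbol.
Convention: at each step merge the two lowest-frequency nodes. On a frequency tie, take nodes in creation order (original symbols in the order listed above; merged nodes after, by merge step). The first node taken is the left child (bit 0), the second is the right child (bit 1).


Huffman tree construction:
Step 1: Merge A(10) + G(28) = 38
Step 2: Merge E(30) + (A+G)(38) = 68
Read each symbol's code off the tree from the root (left child = 0, right child = 1).

Codes:
  E: 0 (length 1)
  G: 11 (length 2)
  A: 10 (length 2)
Average code length: 106/68 = 1.5588 bits/symbol


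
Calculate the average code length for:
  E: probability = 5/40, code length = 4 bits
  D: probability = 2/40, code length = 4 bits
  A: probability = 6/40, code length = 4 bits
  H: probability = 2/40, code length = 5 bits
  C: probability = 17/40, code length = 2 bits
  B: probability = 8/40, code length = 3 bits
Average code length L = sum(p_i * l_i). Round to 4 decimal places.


Weighted contributions p_i * l_i:
  E: (5/40) * 4 = 20/40
  D: (2/40) * 4 = 8/40
  A: (6/40) * 4 = 24/40
  H: (2/40) * 5 = 10/40
  C: (17/40) * 2 = 34/40
  B: (8/40) * 3 = 24/40
Sum = (20 + 8 + 24 + 10 + 34 + 24)/40 = 120/40

L = 120/40 = 3.0000 bits/symbol


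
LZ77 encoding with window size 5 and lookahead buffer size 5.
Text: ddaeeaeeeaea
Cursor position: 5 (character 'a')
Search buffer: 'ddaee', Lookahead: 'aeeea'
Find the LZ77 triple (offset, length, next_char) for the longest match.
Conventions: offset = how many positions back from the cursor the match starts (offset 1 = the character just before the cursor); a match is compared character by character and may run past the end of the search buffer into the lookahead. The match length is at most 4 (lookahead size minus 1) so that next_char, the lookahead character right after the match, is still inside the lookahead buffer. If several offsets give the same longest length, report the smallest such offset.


Try each offset into the search buffer:
  offset=1 (pos 4, char 'e'): match length 0
  offset=2 (pos 3, char 'e'): match length 0
  offset=3 (pos 2, char 'a'): match length 3
  offset=4 (pos 1, char 'd'): match length 0
  offset=5 (pos 0, char 'd'): match length 0
Longest match has length 3 at offset 3.
next_char = character at position 5 + 3 = 8 -> 'e'

Best match: offset=3, length=3 (matching 'aee' starting at position 2)
LZ77 triple: (3, 3, 'e')


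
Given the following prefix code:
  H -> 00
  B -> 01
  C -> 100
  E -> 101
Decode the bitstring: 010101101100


Decoding step by step:
Bits 01 -> B
Bits 01 -> B
Bits 01 -> B
Bits 101 -> E
Bits 100 -> C


Decoded message: BBBEC


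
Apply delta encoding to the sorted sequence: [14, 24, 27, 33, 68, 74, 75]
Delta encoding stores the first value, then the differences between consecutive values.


First value: 14
Deltas:
  24 - 14 = 10
  27 - 24 = 3
  33 - 27 = 6
  68 - 33 = 35
  74 - 68 = 6
  75 - 74 = 1


Delta encoded: [14, 10, 3, 6, 35, 6, 1]


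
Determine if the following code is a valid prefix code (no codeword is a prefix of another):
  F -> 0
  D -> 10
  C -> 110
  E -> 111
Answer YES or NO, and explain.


Checking each pair (does one codeword prefix another?):
  F='0' vs D='10': no prefix
  F='0' vs C='110': no prefix
  F='0' vs E='111': no prefix
  D='10' vs F='0': no prefix
  D='10' vs C='110': no prefix
  D='10' vs E='111': no prefix
  C='110' vs F='0': no prefix
  C='110' vs D='10': no prefix
  C='110' vs E='111': no prefix
  E='111' vs F='0': no prefix
  E='111' vs D='10': no prefix
  E='111' vs C='110': no prefix
No violation found over all pairs.

YES -- this is a valid prefix code. No codeword is a prefix of any other codeword.


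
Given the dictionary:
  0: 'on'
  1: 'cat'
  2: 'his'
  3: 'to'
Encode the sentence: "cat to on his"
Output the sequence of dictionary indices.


Look up each word in the dictionary:
  'cat' -> 1
  'to' -> 3
  'on' -> 0
  'his' -> 2

Encoded: [1, 3, 0, 2]


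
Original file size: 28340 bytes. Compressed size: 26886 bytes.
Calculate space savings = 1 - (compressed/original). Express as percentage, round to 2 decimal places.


ratio = compressed/original = 26886/28340 = 0.948694
savings = 1 - ratio = 1 - 0.948694 = 0.051306
as a percentage: 0.051306 * 100 = 5.13%

Space savings = 1 - 26886/28340 = 5.13%


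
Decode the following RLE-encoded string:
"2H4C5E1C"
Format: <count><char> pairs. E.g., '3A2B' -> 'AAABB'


Expanding each <count><char> pair:
  2H -> 'HH'
  4C -> 'CCCC'
  5E -> 'EEEEE'
  1C -> 'C'

Decoded = HHCCCCEEEEEC


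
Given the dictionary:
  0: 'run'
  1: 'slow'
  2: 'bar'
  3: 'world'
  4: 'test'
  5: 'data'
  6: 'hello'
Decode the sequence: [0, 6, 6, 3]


Look up each index in the dictionary:
  0 -> 'run'
  6 -> 'hello'
  6 -> 'hello'
  3 -> 'world'

Decoded: "run hello hello world"


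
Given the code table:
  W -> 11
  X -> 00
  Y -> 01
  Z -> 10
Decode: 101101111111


Decoding:
10 -> Z
11 -> W
01 -> Y
11 -> W
11 -> W
11 -> W


Result: ZWYWWW


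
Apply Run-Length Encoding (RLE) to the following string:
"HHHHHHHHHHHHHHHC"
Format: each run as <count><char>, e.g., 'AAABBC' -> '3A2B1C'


Scanning runs left to right:
  i=0: run of 'H' x 15 -> '15H'
  i=15: run of 'C' x 1 -> '1C'

RLE = 15H1C


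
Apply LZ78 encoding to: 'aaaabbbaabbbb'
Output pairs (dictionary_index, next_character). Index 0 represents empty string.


LZ78 encoding steps:
Dictionary: {0: ''}
Step 1: w='' (idx 0), next='a' -> output (0, 'a'), add 'a' as idx 1
Step 2: w='a' (idx 1), next='a' -> output (1, 'a'), add 'aa' as idx 2
Step 3: w='a' (idx 1), next='b' -> output (1, 'b'), add 'ab' as idx 3
Step 4: w='' (idx 0), next='b' -> output (0, 'b'), add 'b' as idx 4
Step 5: w='b' (idx 4), next='a' -> output (4, 'a'), add 'ba' as idx 5
Step 6: w='ab' (idx 3), next='b' -> output (3, 'b'), add 'abb' as idx 6
Step 7: w='b' (idx 4), next='b' -> output (4, 'b'), add 'bb' as idx 7


Encoded: [(0, 'a'), (1, 'a'), (1, 'b'), (0, 'b'), (4, 'a'), (3, 'b'), (4, 'b')]


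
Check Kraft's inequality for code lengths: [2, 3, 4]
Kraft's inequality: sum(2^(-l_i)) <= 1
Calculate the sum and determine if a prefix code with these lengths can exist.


Sum = 2^(-2) + 2^(-3) + 2^(-4)
    = 0.25 + 0.125 + 0.0625
    = 7/16 = 0.4375
Since 0.4375 <= 1, Kraft's inequality IS satisfied.
A prefix code with these lengths CAN exist.

Kraft sum = 0.4375. Satisfied.


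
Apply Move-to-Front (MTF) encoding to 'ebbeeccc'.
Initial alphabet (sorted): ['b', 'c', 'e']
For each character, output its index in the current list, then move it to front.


MTF encoding:
'e': index 2 in ['b', 'c', 'e'] -> ['e', 'b', 'c']
'b': index 1 in ['e', 'b', 'c'] -> ['b', 'e', 'c']
'b': index 0 in ['b', 'e', 'c'] -> ['b', 'e', 'c']
'e': index 1 in ['b', 'e', 'c'] -> ['e', 'b', 'c']
'e': index 0 in ['e', 'b', 'c'] -> ['e', 'b', 'c']
'c': index 2 in ['e', 'b', 'c'] -> ['c', 'e', 'b']
'c': index 0 in ['c', 'e', 'b'] -> ['c', 'e', 'b']
'c': index 0 in ['c', 'e', 'b'] -> ['c', 'e', 'b']


Output: [2, 1, 0, 1, 0, 2, 0, 0]


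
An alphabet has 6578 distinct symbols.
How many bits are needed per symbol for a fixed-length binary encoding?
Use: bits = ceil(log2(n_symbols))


log2(6578) = 12.6834
Bracket: 2^12 = 4096 < 6578 <= 2^13 = 8192
So ceil(log2(6578)) = 13

bits = ceil(log2(6578)) = ceil(12.6834) = 13 bits


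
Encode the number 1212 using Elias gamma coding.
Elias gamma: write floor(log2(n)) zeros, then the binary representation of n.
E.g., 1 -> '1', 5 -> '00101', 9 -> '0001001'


num_bits = floor(log2(1212)) + 1 = 11
leading_zeros = num_bits - 1 = 10
binary(1212) = 10010111100

Elias gamma(1212) = '0000000000' + '10010111100' = 000000000010010111100 (21 bits)


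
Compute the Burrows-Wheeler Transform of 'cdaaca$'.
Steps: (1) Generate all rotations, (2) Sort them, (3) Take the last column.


Rotations (sorted):
  0: $cdaaca -> last char: a
  1: a$cdaac -> last char: c
  2: aaca$cd -> last char: d
  3: aca$cda -> last char: a
  4: ca$cdaa -> last char: a
  5: cdaaca$ -> last char: $
  6: daaca$c -> last char: c


BWT = acdaa$c


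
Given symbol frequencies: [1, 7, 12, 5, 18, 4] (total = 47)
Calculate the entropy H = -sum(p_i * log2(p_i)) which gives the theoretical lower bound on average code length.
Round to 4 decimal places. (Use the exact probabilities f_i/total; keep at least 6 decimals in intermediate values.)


Per-symbol terms -p_i * log2(p_i) with p_i = f_i/47:
  p = 1/47 = 0.021277: log2(p) = -5.554589, -p*log2(p) = 0.118183
  p = 7/47 = 0.148936: log2(p) = -2.747234, -p*log2(p) = 0.409163
  p = 12/47 = 0.255319: log2(p) = -1.969626, -p*log2(p) = 0.502883
  p = 5/47 = 0.106383: log2(p) = -3.232661, -p*log2(p) = 0.343900
  p = 18/47 = 0.382979: log2(p) = -1.384664, -p*log2(p) = 0.530297
  p = 4/47 = 0.085106: log2(p) = -3.554589, -p*log2(p) = 0.302518
H = 0.118183 + 0.409163 + 0.502883 + 0.343900 + 0.530297 + 0.302518 = 2.206944

H = 2.2069 bits/symbol


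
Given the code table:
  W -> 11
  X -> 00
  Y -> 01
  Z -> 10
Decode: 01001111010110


Decoding:
01 -> Y
00 -> X
11 -> W
11 -> W
01 -> Y
01 -> Y
10 -> Z


Result: YXWWYYZ


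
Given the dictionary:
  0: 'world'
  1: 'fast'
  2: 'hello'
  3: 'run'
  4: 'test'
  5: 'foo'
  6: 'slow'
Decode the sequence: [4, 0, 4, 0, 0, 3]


Look up each index in the dictionary:
  4 -> 'test'
  0 -> 'world'
  4 -> 'test'
  0 -> 'world'
  0 -> 'world'
  3 -> 'run'

Decoded: "test world test world world run"


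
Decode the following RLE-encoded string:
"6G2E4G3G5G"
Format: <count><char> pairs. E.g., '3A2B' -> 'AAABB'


Expanding each <count><char> pair:
  6G -> 'GGGGGG'
  2E -> 'EE'
  4G -> 'GGGG'
  3G -> 'GGG'
  5G -> 'GGGGG'

Decoded = GGGGGGEEGGGGGGGGGGGG


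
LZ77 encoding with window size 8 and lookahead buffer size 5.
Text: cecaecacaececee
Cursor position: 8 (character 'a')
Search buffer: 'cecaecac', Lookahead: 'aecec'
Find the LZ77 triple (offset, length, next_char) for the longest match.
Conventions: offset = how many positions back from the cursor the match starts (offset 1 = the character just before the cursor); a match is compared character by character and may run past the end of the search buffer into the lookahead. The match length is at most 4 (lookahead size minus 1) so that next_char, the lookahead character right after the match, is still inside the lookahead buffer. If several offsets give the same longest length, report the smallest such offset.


Try each offset into the search buffer:
  offset=1 (pos 7, char 'c'): match length 0
  offset=2 (pos 6, char 'a'): match length 1
  offset=3 (pos 5, char 'c'): match length 0
  offset=4 (pos 4, char 'e'): match length 0
  offset=5 (pos 3, char 'a'): match length 3
  offset=6 (pos 2, char 'c'): match length 0
  offset=7 (pos 1, char 'e'): match length 0
  offset=8 (pos 0, char 'c'): match length 0
Longest match has length 3 at offset 5.
next_char = character at position 8 + 3 = 11 -> 'e'

Best match: offset=5, length=3 (matching 'aec' starting at position 3)
LZ77 triple: (5, 3, 'e')


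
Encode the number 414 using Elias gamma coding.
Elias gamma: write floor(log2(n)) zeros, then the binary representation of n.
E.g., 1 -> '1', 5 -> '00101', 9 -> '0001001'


num_bits = floor(log2(414)) + 1 = 9
leading_zeros = num_bits - 1 = 8
binary(414) = 110011110

Elias gamma(414) = '00000000' + '110011110' = 00000000110011110 (17 bits)


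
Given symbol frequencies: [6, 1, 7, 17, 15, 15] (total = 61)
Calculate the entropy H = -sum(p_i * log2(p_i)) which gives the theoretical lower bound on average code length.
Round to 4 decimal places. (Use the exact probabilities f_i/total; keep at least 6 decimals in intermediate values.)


Per-symbol terms -p_i * log2(p_i) with p_i = f_i/61:
  p = 6/61 = 0.098361: log2(p) = -3.345775, -p*log2(p) = 0.329093
  p = 1/61 = 0.016393: log2(p) = -5.930737, -p*log2(p) = 0.097225
  p = 7/61 = 0.114754: log2(p) = -3.123382, -p*log2(p) = 0.358421
  p = 17/61 = 0.278689: log2(p) = -1.843274, -p*log2(p) = 0.513699
  p = 15/61 = 0.245902: log2(p) = -2.023847, -p*log2(p) = 0.497667
  p = 15/61 = 0.245902: log2(p) = -2.023847, -p*log2(p) = 0.497667
H = 0.329093 + 0.097225 + 0.358421 + 0.513699 + 0.497667 + 0.497667 = 2.293772

H = 2.2938 bits/symbol


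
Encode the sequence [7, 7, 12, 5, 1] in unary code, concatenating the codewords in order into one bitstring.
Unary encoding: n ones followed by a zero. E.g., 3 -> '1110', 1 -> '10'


Encode each number as n ones followed by a terminating 0:
  7 -> 11111110 (8 bits)
  7 -> 11111110 (8 bits)
  12 -> 1111111111110 (13 bits)
  5 -> 111110 (6 bits)
  1 -> 10 (2 bits)
Total length = 8 + 8 + 13 + 6 + 2 = 37 bits.

Unary([7, 7, 12, 5, 1]) = 1111111011111110111111111111011111010 (37 bits)


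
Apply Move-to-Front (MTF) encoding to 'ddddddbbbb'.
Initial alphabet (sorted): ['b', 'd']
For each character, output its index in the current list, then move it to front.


MTF encoding:
'd': index 1 in ['b', 'd'] -> ['d', 'b']
'd': index 0 in ['d', 'b'] -> ['d', 'b']
'd': index 0 in ['d', 'b'] -> ['d', 'b']
'd': index 0 in ['d', 'b'] -> ['d', 'b']
'd': index 0 in ['d', 'b'] -> ['d', 'b']
'd': index 0 in ['d', 'b'] -> ['d', 'b']
'b': index 1 in ['d', 'b'] -> ['b', 'd']
'b': index 0 in ['b', 'd'] -> ['b', 'd']
'b': index 0 in ['b', 'd'] -> ['b', 'd']
'b': index 0 in ['b', 'd'] -> ['b', 'd']


Output: [1, 0, 0, 0, 0, 0, 1, 0, 0, 0]


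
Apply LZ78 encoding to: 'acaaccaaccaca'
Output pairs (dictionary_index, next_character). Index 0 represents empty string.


LZ78 encoding steps:
Dictionary: {0: ''}
Step 1: w='' (idx 0), next='a' -> output (0, 'a'), add 'a' as idx 1
Step 2: w='' (idx 0), next='c' -> output (0, 'c'), add 'c' as idx 2
Step 3: w='a' (idx 1), next='a' -> output (1, 'a'), add 'aa' as idx 3
Step 4: w='c' (idx 2), next='c' -> output (2, 'c'), add 'cc' as idx 4
Step 5: w='aa' (idx 3), next='c' -> output (3, 'c'), add 'aac' as idx 5
Step 6: w='c' (idx 2), next='a' -> output (2, 'a'), add 'ca' as idx 6
Step 7: w='ca' (idx 6), end of input -> output (6, '')


Encoded: [(0, 'a'), (0, 'c'), (1, 'a'), (2, 'c'), (3, 'c'), (2, 'a'), (6, '')]


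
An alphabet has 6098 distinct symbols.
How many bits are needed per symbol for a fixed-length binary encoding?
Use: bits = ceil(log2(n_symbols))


log2(6098) = 12.5741
Bracket: 2^12 = 4096 < 6098 <= 2^13 = 8192
So ceil(log2(6098)) = 13

bits = ceil(log2(6098)) = ceil(12.5741) = 13 bits


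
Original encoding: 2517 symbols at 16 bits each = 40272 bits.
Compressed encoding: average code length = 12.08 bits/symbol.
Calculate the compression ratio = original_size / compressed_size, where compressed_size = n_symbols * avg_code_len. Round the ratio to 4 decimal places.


original_size = n_symbols * orig_bits = 2517 * 16 = 40272 bits
compressed_size = n_symbols * avg_code_len = 2517 * 12.08 = 30405.36 bits
ratio = original_size / compressed_size = 40272 / 30405.36 = 1.3245

Compression ratio = 1.3245


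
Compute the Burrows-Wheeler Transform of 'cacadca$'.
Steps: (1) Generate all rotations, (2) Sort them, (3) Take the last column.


Rotations (sorted):
  0: $cacadca -> last char: a
  1: a$cacadc -> last char: c
  2: acadca$c -> last char: c
  3: adca$cac -> last char: c
  4: ca$cacad -> last char: d
  5: cacadca$ -> last char: $
  6: cadca$ca -> last char: a
  7: dca$caca -> last char: a


BWT = acccd$aa


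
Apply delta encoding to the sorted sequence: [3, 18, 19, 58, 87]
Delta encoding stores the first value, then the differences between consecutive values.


First value: 3
Deltas:
  18 - 3 = 15
  19 - 18 = 1
  58 - 19 = 39
  87 - 58 = 29


Delta encoded: [3, 15, 1, 39, 29]


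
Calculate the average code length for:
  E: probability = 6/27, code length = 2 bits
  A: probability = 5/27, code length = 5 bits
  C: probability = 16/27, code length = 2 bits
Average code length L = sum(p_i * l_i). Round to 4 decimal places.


Weighted contributions p_i * l_i:
  E: (6/27) * 2 = 12/27
  A: (5/27) * 5 = 25/27
  C: (16/27) * 2 = 32/27
Sum = (12 + 25 + 32)/27 = 69/27

L = 69/27 = 2.5556 bits/symbol


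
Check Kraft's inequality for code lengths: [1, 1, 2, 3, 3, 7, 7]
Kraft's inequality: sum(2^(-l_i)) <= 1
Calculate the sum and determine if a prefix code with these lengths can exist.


Sum = 2^(-1) + 2^(-1) + 2^(-2) + 2^(-3) + 2^(-3) + 2^(-7) + 2^(-7)
    = 0.5 + 0.5 + 0.25 + 0.125 + 0.125 + 0.0078125 + 0.0078125
    = 194/128 = 1.515625
Since 1.515625 > 1, Kraft's inequality is NOT satisfied.
A prefix code with these lengths CANNOT exist.

Kraft sum = 1.515625. Not satisfied.


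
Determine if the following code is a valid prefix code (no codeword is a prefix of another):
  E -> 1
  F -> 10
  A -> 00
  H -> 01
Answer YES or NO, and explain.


Checking each pair (does one codeword prefix another?):
  E='1' vs F='10': prefix -- VIOLATION

NO -- this is NOT a valid prefix code. E (1) is a prefix of F (10).


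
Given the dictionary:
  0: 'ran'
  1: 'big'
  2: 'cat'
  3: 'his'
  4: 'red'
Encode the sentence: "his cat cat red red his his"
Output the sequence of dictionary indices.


Look up each word in the dictionary:
  'his' -> 3
  'cat' -> 2
  'cat' -> 2
  'red' -> 4
  'red' -> 4
  'his' -> 3
  'his' -> 3

Encoded: [3, 2, 2, 4, 4, 3, 3]


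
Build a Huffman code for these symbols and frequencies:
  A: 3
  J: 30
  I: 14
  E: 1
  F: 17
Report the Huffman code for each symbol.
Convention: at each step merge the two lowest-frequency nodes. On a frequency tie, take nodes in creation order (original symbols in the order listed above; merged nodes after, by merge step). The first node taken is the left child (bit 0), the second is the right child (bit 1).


Huffman tree construction:
Step 1: Merge E(1) + A(3) = 4
Step 2: Merge (E+A)(4) + I(14) = 18
Step 3: Merge F(17) + ((E+A)+I)(18) = 35
Step 4: Merge J(30) + (F+((E+A)+I))(35) = 65
Read each symbol's code off the tree from the root (left child = 0, right child = 1).

Codes:
  A: 1101 (length 4)
  J: 0 (length 1)
  I: 111 (length 3)
  E: 1100 (length 4)
  F: 10 (length 2)
Average code length: 122/65 = 1.8769 bits/symbol


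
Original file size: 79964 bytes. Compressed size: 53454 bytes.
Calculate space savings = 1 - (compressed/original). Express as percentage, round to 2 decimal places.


ratio = compressed/original = 53454/79964 = 0.668476
savings = 1 - ratio = 1 - 0.668476 = 0.331524
as a percentage: 0.331524 * 100 = 33.15%

Space savings = 1 - 53454/79964 = 33.15%


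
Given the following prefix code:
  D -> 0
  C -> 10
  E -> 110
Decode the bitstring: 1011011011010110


Decoding step by step:
Bits 10 -> C
Bits 110 -> E
Bits 110 -> E
Bits 110 -> E
Bits 10 -> C
Bits 110 -> E


Decoded message: CEEECE


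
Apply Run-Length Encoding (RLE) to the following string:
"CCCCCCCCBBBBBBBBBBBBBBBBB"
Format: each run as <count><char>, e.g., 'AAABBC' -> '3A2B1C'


Scanning runs left to right:
  i=0: run of 'C' x 8 -> '8C'
  i=8: run of 'B' x 17 -> '17B'

RLE = 8C17B


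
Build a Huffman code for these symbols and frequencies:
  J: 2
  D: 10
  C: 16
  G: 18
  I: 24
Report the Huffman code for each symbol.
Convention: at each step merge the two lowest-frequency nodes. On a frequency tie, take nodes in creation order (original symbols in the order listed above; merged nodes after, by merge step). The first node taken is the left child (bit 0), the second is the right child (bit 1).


Huffman tree construction:
Step 1: Merge J(2) + D(10) = 12
Step 2: Merge (J+D)(12) + C(16) = 28
Step 3: Merge G(18) + I(24) = 42
Step 4: Merge ((J+D)+C)(28) + (G+I)(42) = 70
Read each symbol's code off the tree from the root (left child = 0, right child = 1).

Codes:
  J: 000 (length 3)
  D: 001 (length 3)
  C: 01 (length 2)
  G: 10 (length 2)
  I: 11 (length 2)
Average code length: 152/70 = 2.1714 bits/symbol


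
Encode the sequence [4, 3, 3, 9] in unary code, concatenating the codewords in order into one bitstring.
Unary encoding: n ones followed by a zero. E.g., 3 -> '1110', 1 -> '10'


Encode each number as n ones followed by a terminating 0:
  4 -> 11110 (5 bits)
  3 -> 1110 (4 bits)
  3 -> 1110 (4 bits)
  9 -> 1111111110 (10 bits)
Total length = 5 + 4 + 4 + 10 = 23 bits.

Unary([4, 3, 3, 9]) = 11110111011101111111110 (23 bits)


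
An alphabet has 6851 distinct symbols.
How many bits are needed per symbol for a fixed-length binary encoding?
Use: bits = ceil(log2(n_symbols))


log2(6851) = 12.7421
Bracket: 2^12 = 4096 < 6851 <= 2^13 = 8192
So ceil(log2(6851)) = 13

bits = ceil(log2(6851)) = ceil(12.7421) = 13 bits


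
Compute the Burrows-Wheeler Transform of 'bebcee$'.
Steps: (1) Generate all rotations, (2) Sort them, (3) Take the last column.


Rotations (sorted):
  0: $bebcee -> last char: e
  1: bcee$be -> last char: e
  2: bebcee$ -> last char: $
  3: cee$beb -> last char: b
  4: e$bebce -> last char: e
  5: ebcee$b -> last char: b
  6: ee$bebc -> last char: c


BWT = ee$bebc


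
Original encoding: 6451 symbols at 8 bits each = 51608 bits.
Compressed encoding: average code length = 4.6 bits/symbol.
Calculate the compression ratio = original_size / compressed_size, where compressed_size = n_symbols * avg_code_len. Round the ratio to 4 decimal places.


original_size = n_symbols * orig_bits = 6451 * 8 = 51608 bits
compressed_size = n_symbols * avg_code_len = 6451 * 4.6 = 29674.6 bits
ratio = original_size / compressed_size = 51608 / 29674.6 = 1.7391

Compression ratio = 1.7391


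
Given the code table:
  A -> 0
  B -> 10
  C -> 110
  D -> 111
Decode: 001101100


Decoding:
0 -> A
0 -> A
110 -> C
110 -> C
0 -> A


Result: AACCA


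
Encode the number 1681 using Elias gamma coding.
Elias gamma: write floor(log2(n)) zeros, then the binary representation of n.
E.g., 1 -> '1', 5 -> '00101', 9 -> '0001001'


num_bits = floor(log2(1681)) + 1 = 11
leading_zeros = num_bits - 1 = 10
binary(1681) = 11010010001

Elias gamma(1681) = '0000000000' + '11010010001' = 000000000011010010001 (21 bits)


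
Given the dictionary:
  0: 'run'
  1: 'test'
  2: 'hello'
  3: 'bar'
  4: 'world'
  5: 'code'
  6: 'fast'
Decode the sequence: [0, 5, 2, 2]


Look up each index in the dictionary:
  0 -> 'run'
  5 -> 'code'
  2 -> 'hello'
  2 -> 'hello'

Decoded: "run code hello hello"


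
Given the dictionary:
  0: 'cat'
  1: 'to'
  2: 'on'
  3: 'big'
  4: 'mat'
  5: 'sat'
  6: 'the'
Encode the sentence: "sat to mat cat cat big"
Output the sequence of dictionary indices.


Look up each word in the dictionary:
  'sat' -> 5
  'to' -> 1
  'mat' -> 4
  'cat' -> 0
  'cat' -> 0
  'big' -> 3

Encoded: [5, 1, 4, 0, 0, 3]


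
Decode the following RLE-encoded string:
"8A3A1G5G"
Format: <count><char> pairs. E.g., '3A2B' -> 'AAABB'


Expanding each <count><char> pair:
  8A -> 'AAAAAAAA'
  3A -> 'AAA'
  1G -> 'G'
  5G -> 'GGGGG'

Decoded = AAAAAAAAAAAGGGGGG


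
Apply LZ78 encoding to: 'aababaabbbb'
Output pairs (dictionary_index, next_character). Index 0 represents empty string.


LZ78 encoding steps:
Dictionary: {0: ''}
Step 1: w='' (idx 0), next='a' -> output (0, 'a'), add 'a' as idx 1
Step 2: w='a' (idx 1), next='b' -> output (1, 'b'), add 'ab' as idx 2
Step 3: w='ab' (idx 2), next='a' -> output (2, 'a'), add 'aba' as idx 3
Step 4: w='ab' (idx 2), next='b' -> output (2, 'b'), add 'abb' as idx 4
Step 5: w='' (idx 0), next='b' -> output (0, 'b'), add 'b' as idx 5
Step 6: w='b' (idx 5), end of input -> output (5, '')


Encoded: [(0, 'a'), (1, 'b'), (2, 'a'), (2, 'b'), (0, 'b'), (5, '')]


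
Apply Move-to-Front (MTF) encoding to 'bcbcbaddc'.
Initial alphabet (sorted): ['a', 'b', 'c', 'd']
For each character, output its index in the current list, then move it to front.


MTF encoding:
'b': index 1 in ['a', 'b', 'c', 'd'] -> ['b', 'a', 'c', 'd']
'c': index 2 in ['b', 'a', 'c', 'd'] -> ['c', 'b', 'a', 'd']
'b': index 1 in ['c', 'b', 'a', 'd'] -> ['b', 'c', 'a', 'd']
'c': index 1 in ['b', 'c', 'a', 'd'] -> ['c', 'b', 'a', 'd']
'b': index 1 in ['c', 'b', 'a', 'd'] -> ['b', 'c', 'a', 'd']
'a': index 2 in ['b', 'c', 'a', 'd'] -> ['a', 'b', 'c', 'd']
'd': index 3 in ['a', 'b', 'c', 'd'] -> ['d', 'a', 'b', 'c']
'd': index 0 in ['d', 'a', 'b', 'c'] -> ['d', 'a', 'b', 'c']
'c': index 3 in ['d', 'a', 'b', 'c'] -> ['c', 'd', 'a', 'b']


Output: [1, 2, 1, 1, 1, 2, 3, 0, 3]


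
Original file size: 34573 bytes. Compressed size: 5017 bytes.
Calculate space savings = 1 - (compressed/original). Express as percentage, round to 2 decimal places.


ratio = compressed/original = 5017/34573 = 0.145113
savings = 1 - ratio = 1 - 0.145113 = 0.854887
as a percentage: 0.854887 * 100 = 85.49%

Space savings = 1 - 5017/34573 = 85.49%


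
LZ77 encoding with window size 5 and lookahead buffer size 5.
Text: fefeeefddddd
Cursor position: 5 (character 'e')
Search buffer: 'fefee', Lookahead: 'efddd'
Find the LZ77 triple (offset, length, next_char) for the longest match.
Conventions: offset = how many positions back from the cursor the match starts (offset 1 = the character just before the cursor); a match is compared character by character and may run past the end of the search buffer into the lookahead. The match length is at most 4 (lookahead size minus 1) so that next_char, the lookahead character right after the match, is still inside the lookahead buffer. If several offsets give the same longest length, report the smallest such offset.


Try each offset into the search buffer:
  offset=1 (pos 4, char 'e'): match length 1
  offset=2 (pos 3, char 'e'): match length 1
  offset=3 (pos 2, char 'f'): match length 0
  offset=4 (pos 1, char 'e'): match length 2
  offset=5 (pos 0, char 'f'): match length 0
Longest match has length 2 at offset 4.
next_char = character at position 5 + 2 = 7 -> 'd'

Best match: offset=4, length=2 (matching 'ef' starting at position 1)
LZ77 triple: (4, 2, 'd')


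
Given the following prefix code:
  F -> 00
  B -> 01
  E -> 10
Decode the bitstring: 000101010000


Decoding step by step:
Bits 00 -> F
Bits 01 -> B
Bits 01 -> B
Bits 01 -> B
Bits 00 -> F
Bits 00 -> F


Decoded message: FBBBFF


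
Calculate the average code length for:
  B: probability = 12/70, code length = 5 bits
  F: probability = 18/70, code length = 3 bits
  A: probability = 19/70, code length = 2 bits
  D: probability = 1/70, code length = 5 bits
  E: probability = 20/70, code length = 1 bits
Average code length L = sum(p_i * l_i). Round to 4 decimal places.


Weighted contributions p_i * l_i:
  B: (12/70) * 5 = 60/70
  F: (18/70) * 3 = 54/70
  A: (19/70) * 2 = 38/70
  D: (1/70) * 5 = 5/70
  E: (20/70) * 1 = 20/70
Sum = (60 + 54 + 38 + 5 + 20)/70 = 177/70

L = 177/70 = 2.5286 bits/symbol


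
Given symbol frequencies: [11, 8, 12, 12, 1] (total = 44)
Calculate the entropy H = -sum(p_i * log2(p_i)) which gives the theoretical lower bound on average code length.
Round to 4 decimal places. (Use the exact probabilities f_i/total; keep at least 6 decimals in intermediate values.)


Per-symbol terms -p_i * log2(p_i) with p_i = f_i/44:
  p = 11/44 = 0.250000: log2(p) = -2.000000, -p*log2(p) = 0.500000
  p = 8/44 = 0.181818: log2(p) = -2.459432, -p*log2(p) = 0.447169
  p = 12/44 = 0.272727: log2(p) = -1.874469, -p*log2(p) = 0.511219
  p = 12/44 = 0.272727: log2(p) = -1.874469, -p*log2(p) = 0.511219
  p = 1/44 = 0.022727: log2(p) = -5.459432, -p*log2(p) = 0.124078
H = 0.500000 + 0.447169 + 0.511219 + 0.511219 + 0.124078 = 2.093685

H = 2.0937 bits/symbol


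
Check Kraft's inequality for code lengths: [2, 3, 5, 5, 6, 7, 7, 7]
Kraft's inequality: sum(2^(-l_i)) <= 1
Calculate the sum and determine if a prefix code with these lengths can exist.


Sum = 2^(-2) + 2^(-3) + 2^(-5) + 2^(-5) + 2^(-6) + 2^(-7) + 2^(-7) + 2^(-7)
    = 0.25 + 0.125 + 0.03125 + 0.03125 + 0.015625 + 0.0078125 + 0.0078125 + 0.0078125
    = 61/128 = 0.4765625
Since 0.4765625 <= 1, Kraft's inequality IS satisfied.
A prefix code with these lengths CAN exist.

Kraft sum = 0.4765625. Satisfied.


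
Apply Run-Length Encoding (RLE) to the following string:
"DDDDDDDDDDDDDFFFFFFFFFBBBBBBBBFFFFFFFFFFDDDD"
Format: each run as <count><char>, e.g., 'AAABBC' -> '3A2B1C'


Scanning runs left to right:
  i=0: run of 'D' x 13 -> '13D'
  i=13: run of 'F' x 9 -> '9F'
  i=22: run of 'B' x 8 -> '8B'
  i=30: run of 'F' x 10 -> '10F'
  i=40: run of 'D' x 4 -> '4D'

RLE = 13D9F8B10F4D


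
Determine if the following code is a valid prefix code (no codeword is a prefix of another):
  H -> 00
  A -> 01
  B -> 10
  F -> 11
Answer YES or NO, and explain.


Checking each pair (does one codeword prefix another?):
  H='00' vs A='01': no prefix
  H='00' vs B='10': no prefix
  H='00' vs F='11': no prefix
  A='01' vs H='00': no prefix
  A='01' vs B='10': no prefix
  A='01' vs F='11': no prefix
  B='10' vs H='00': no prefix
  B='10' vs A='01': no prefix
  B='10' vs F='11': no prefix
  F='11' vs H='00': no prefix
  F='11' vs A='01': no prefix
  F='11' vs B='10': no prefix
No violation found over all pairs.

YES -- this is a valid prefix code. No codeword is a prefix of any other codeword.


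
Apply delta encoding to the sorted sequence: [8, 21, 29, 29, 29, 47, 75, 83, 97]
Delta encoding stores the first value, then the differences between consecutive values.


First value: 8
Deltas:
  21 - 8 = 13
  29 - 21 = 8
  29 - 29 = 0
  29 - 29 = 0
  47 - 29 = 18
  75 - 47 = 28
  83 - 75 = 8
  97 - 83 = 14


Delta encoded: [8, 13, 8, 0, 0, 18, 28, 8, 14]
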